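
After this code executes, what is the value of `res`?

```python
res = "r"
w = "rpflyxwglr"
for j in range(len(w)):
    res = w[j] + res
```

j=0: prepend 'r' → 'rr'
j=1: prepend 'p' → 'prr'
j=2: prepend 'f' → 'fprr'
j=3: prepend 'l' → 'lfprr'
j=4: prepend 'y' → 'ylfprr'
j=5: prepend 'x' → 'xylfprr'
j=6: prepend 'w' → 'wxylfprr'
j=7: prepend 'g' → 'gwxylfprr'
j=8: prepend 'l' → 'lgwxylfprr'
j=9: prepend 'r' → 'rlgwxylfprr'

'rlgwxylfprr'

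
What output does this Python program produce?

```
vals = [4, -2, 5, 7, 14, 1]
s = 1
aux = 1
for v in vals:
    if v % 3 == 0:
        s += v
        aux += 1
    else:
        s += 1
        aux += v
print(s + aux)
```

v=4: not %3==0, s = 1+1 = 2; aux=5
v=-2: not %3==0, s = 2+1 = 3; aux=3
v=5: not %3==0, s = 3+1 = 4; aux=8
v=7: not %3==0, s = 4+1 = 5; aux=15
v=14: not %3==0, s = 5+1 = 6; aux=29
v=1: not %3==0, s = 6+1 = 7; aux=30
s+aux = 7+30 = 37

37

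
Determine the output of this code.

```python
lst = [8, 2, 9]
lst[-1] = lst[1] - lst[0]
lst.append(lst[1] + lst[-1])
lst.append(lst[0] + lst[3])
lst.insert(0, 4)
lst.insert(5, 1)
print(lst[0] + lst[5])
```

lst[-1] = lst[1]-lst[0] = 2-8 = -6 → [8, 2, -6]
append lst[1]+lst[-1] = 2+(-6) = -4 → [8, 2, -6, -4]
append lst[0]+lst[3] = 8+(-4) = 4 → [8, 2, -6, -4, 4]
insert 4 at 0 → [4, 8, 2, -6, -4, 4]
insert 1 at 5 → [4, 8, 2, -6, -4, 1, 4]
lst[0]+lst[5] = 4+1 = 5

5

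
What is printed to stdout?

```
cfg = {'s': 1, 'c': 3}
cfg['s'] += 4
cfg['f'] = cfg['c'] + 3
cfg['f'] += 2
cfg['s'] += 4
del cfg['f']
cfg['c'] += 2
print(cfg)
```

{'s': 9, 'c': 5}

cfg['s'] = 1+4 = 5 → {'s': 5, 'c': 3}
cfg['f'] = cfg['c']+3 = 6 → {'s': 5, 'c': 3, 'f': 6}
cfg['f'] = 6+2 = 8 → {'s': 5, 'c': 3, 'f': 8}
cfg['s'] = 5+4 = 9 → {'s': 9, 'c': 3, 'f': 8}
del 'f' → {'s': 9, 'c': 3}
cfg['c'] = 3+2 = 5 → {'s': 9, 'c': 5}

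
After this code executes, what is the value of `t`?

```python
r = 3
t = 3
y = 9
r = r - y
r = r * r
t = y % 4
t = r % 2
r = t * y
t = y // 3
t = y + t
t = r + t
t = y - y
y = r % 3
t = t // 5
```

0

r = 3-9 = -6
r = (-6)*(-6) = 36
t = 9%4 = 1
t = 36%2 = 0
r = 0*9 = 0
t = 9//3 = 3
t = 9+3 = 12
t = 0+12 = 12
t = 9-9 = 0
y = 0%3 = 0
t = 0//5 = 0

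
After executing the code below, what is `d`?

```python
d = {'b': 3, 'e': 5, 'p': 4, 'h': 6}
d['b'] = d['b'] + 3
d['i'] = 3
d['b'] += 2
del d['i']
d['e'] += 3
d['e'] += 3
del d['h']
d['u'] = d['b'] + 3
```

{'b': 8, 'e': 11, 'p': 4, 'u': 11}

d['b'] = d['b']+3 = 6 → {'b': 6, 'e': 5, 'p': 4, 'h': 6}
d['i'] = 3 → {'b': 6, 'e': 5, 'p': 4, 'h': 6, 'i': 3}
d['b'] = 6+2 = 8 → {'b': 8, 'e': 5, 'p': 4, 'h': 6, 'i': 3}
del 'i' → {'b': 8, 'e': 5, 'p': 4, 'h': 6}
d['e'] = 5+3 = 8 → {'b': 8, 'e': 8, 'p': 4, 'h': 6}
d['e'] = 8+3 = 11 → {'b': 8, 'e': 11, 'p': 4, 'h': 6}
del 'h' → {'b': 8, 'e': 11, 'p': 4}
d['u'] = d['b']+3 = 11 → {'b': 8, 'e': 11, 'p': 4, 'u': 11}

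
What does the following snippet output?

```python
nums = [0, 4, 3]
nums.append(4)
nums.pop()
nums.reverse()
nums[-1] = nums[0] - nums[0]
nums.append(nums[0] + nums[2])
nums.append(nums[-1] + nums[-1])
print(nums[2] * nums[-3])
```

0

append 4 → [0, 4, 3, 4]
pop() removes 4 → [0, 4, 3]
reverse → [3, 4, 0]
nums[-1] = nums[0]-nums[0] = 3-3 = 0 → [3, 4, 0]
append nums[0]+nums[2] = 3+0 = 3 → [3, 4, 0, 3]
append nums[-1]+nums[-1] = 3+3 = 6 → [3, 4, 0, 3, 6]
nums[2]*nums[-3] = 0*0 = 0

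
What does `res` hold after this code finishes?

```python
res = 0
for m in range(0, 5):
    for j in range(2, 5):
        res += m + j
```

75

m=0,j=2: res = 0+2 = 2
m=0,j=3: res = 2+3 = 5
m=0,j=4: res = 5+4 = 9
m=1,j=2: res = 9+3 = 12
m=1,j=3: res = 12+4 = 16
m=1,j=4: res = 16+5 = 21
m=2,j=2: res = 21+4 = 25
m=2,j=3: res = 25+5 = 30
m=2,j=4: res = 30+6 = 36
m=3,j=2: res = 36+5 = 41
m=3,j=3: res = 41+6 = 47
m=3,j=4: res = 47+7 = 54
m=4,j=2: res = 54+6 = 60
m=4,j=3: res = 60+7 = 67
m=4,j=4: res = 67+8 = 75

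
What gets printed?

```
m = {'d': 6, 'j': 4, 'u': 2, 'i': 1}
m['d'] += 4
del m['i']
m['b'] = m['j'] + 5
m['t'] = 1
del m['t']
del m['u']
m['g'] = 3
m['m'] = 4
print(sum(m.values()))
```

30

m['d'] = 6+4 = 10 → {'d': 10, 'j': 4, 'u': 2, 'i': 1}
del 'i' → {'d': 10, 'j': 4, 'u': 2}
m['b'] = m['j']+5 = 9 → {'d': 10, 'j': 4, 'u': 2, 'b': 9}
m['t'] = 1 → {'d': 10, 'j': 4, 'u': 2, 'b': 9, 't': 1}
del 't' → {'d': 10, 'j': 4, 'u': 2, 'b': 9}
del 'u' → {'d': 10, 'j': 4, 'b': 9}
m['g'] = 3 → {'d': 10, 'j': 4, 'b': 9, 'g': 3}
m['m'] = 4 → {'d': 10, 'j': 4, 'b': 9, 'g': 3, 'm': 4}
sum of values = 30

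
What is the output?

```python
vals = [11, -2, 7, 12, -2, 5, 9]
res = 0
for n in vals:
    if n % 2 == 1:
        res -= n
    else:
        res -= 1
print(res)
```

-35

n=11: odd, res = 0-11 = -11
n=-2: not odd, res = (-11)-1 = -12
n=7: odd, res = (-12)-7 = -19
n=12: not odd, res = (-19)-1 = -20
n=-2: not odd, res = (-20)-1 = -21
n=5: odd, res = (-21)-5 = -26
n=9: odd, res = (-26)-9 = -35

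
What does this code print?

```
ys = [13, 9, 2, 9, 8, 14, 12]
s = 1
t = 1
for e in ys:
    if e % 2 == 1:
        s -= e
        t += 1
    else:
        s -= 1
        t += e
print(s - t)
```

e=13: odd, s = 1-13 = -12; t=2
e=9: odd, s = (-12)-9 = -21; t=3
e=2: not odd, s = (-21)-1 = -22; t=5
e=9: odd, s = (-22)-9 = -31; t=6
e=8: not odd, s = (-31)-1 = -32; t=14
e=14: not odd, s = (-32)-1 = -33; t=28
e=12: not odd, s = (-33)-1 = -34; t=40
s-t = (-34)-40 = -74

-74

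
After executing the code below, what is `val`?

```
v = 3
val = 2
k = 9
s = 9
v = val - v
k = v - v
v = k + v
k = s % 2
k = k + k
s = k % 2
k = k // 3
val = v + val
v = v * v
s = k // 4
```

1

v = 2-3 = -1
k = (-1)-(-1) = 0
v = 0+(-1) = -1
k = 9%2 = 1
k = 1+1 = 2
s = 2%2 = 0
k = 2//3 = 0
val = (-1)+2 = 1
v = (-1)*(-1) = 1
s = 0//4 = 0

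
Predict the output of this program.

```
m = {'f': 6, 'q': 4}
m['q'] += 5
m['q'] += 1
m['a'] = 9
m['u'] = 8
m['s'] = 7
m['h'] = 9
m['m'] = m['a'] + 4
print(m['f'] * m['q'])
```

m['q'] = 4+5 = 9 → {'f': 6, 'q': 9}
m['q'] = 9+1 = 10 → {'f': 6, 'q': 10}
m['a'] = 9 → {'f': 6, 'q': 10, 'a': 9}
m['u'] = 8 → {'f': 6, 'q': 10, 'a': 9, 'u': 8}
m['s'] = 7 → {'f': 6, 'q': 10, 'a': 9, 'u': 8, 's': 7}
m['h'] = 9 → {'f': 6, 'q': 10, 'a': 9, 'u': 8, 's': 7, 'h': 9}
m['m'] = m['a']+4 = 13 → {'f': 6, 'q': 10, 'a': 9, 'u': 8, 's': 7, 'h': 9, 'm': 13}
m['f']*m['q'] = 6*10 = 60

60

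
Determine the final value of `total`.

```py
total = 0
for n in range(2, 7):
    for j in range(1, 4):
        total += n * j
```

120

n=2,j=1: total = 0+2 = 2
n=2,j=2: total = 2+4 = 6
n=2,j=3: total = 6+6 = 12
n=3,j=1: total = 12+3 = 15
n=3,j=2: total = 15+6 = 21
n=3,j=3: total = 21+9 = 30
n=4,j=1: total = 30+4 = 34
n=4,j=2: total = 34+8 = 42
n=4,j=3: total = 42+12 = 54
n=5,j=1: total = 54+5 = 59
n=5,j=2: total = 59+10 = 69
n=5,j=3: total = 69+15 = 84
n=6,j=1: total = 84+6 = 90
n=6,j=2: total = 90+12 = 102
n=6,j=3: total = 102+18 = 120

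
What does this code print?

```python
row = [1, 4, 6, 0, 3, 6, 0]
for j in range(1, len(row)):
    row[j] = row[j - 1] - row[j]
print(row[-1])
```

-18

j=1: row[1] = 1-4 = -3 → [1, -3, 6, 0, 3, 6, 0]
j=2: row[2] = (-3)-6 = -9 → [1, -3, -9, 0, 3, 6, 0]
j=3: row[3] = (-9)-0 = -9 → [1, -3, -9, -9, 3, 6, 0]
j=4: row[4] = (-9)-3 = -12 → [1, -3, -9, -9, -12, 6, 0]
j=5: row[5] = (-12)-6 = -18 → [1, -3, -9, -9, -12, -18, 0]
j=6: row[6] = (-18)-0 = -18 → [1, -3, -9, -9, -12, -18, -18]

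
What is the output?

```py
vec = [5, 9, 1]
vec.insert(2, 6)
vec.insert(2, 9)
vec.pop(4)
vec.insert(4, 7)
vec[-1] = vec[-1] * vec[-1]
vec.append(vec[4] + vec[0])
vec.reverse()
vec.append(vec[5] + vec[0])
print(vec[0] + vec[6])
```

insert 6 at 2 → [5, 9, 6, 1]
insert 9 at 2 → [5, 9, 9, 6, 1]
pop(4) removes 1 → [5, 9, 9, 6]
insert 7 at 4 → [5, 9, 9, 6, 7]
vec[-1] = vec[-1]*vec[-1] = 7*7 = 49 → [5, 9, 9, 6, 49]
append vec[4]+vec[0] = 49+5 = 54 → [5, 9, 9, 6, 49, 54]
reverse → [54, 49, 6, 9, 9, 5]
append vec[5]+vec[0] = 5+54 = 59 → [54, 49, 6, 9, 9, 5, 59]
vec[0]+vec[6] = 54+59 = 113

113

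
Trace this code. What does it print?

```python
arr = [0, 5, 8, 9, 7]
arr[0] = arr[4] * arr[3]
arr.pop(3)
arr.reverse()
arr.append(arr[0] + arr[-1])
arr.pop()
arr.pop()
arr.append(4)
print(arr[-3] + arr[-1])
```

arr[0] = arr[4]*arr[3] = 7*9 = 63 → [63, 5, 8, 9, 7]
pop(3) removes 9 → [63, 5, 8, 7]
reverse → [7, 8, 5, 63]
append arr[0]+arr[-1] = 7+63 = 70 → [7, 8, 5, 63, 70]
pop() removes 70 → [7, 8, 5, 63]
pop() removes 63 → [7, 8, 5]
append 4 → [7, 8, 5, 4]
arr[-3]+arr[-1] = 8+4 = 12

12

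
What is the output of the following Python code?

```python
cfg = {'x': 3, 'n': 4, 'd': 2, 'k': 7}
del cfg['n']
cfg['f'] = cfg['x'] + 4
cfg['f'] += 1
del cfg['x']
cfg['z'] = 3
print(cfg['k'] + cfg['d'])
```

9

del 'n' → {'x': 3, 'd': 2, 'k': 7}
cfg['f'] = cfg['x']+4 = 7 → {'x': 3, 'd': 2, 'k': 7, 'f': 7}
cfg['f'] = 7+1 = 8 → {'x': 3, 'd': 2, 'k': 7, 'f': 8}
del 'x' → {'d': 2, 'k': 7, 'f': 8}
cfg['z'] = 3 → {'d': 2, 'k': 7, 'f': 8, 'z': 3}
cfg['k']+cfg['d'] = 7+2 = 9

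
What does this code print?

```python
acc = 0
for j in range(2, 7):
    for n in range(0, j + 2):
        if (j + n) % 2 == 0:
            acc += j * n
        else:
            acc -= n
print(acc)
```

j=2,n=0: even sum, acc = 0+0 = 0
j=2,n=1: odd sum, acc = 0-1 = -1
j=2,n=2: even sum, acc = (-1)+4 = 3
j=2,n=3: odd sum, acc = 3-3 = 0
j=3,n=0: odd sum, acc = 0-0 = 0
j=3,n=1: even sum, acc = 0+3 = 3
j=3,n=2: odd sum, acc = 3-2 = 1
j=3,n=3: even sum, acc = 1+9 = 10
j=3,n=4: odd sum, acc = 10-4 = 6
j=4,n=0: even sum, acc = 6+0 = 6
j=4,n=1: odd sum, acc = 6-1 = 5
j=4,n=2: even sum, acc = 5+8 = 13
j=4,n=3: odd sum, acc = 13-3 = 10
j=4,n=4: even sum, acc = 10+16 = 26
j=4,n=5: odd sum, acc = 26-5 = 21
j=5,n=0: odd sum, acc = 21-0 = 21
j=5,n=1: even sum, acc = 21+5 = 26
j=5,n=2: odd sum, acc = 26-2 = 24
j=5,n=3: even sum, acc = 24+15 = 39
j=5,n=4: odd sum, acc = 39-4 = 35
j=5,n=5: even sum, acc = 35+25 = 60
j=5,n=6: odd sum, acc = 60-6 = 54
j=6,n=0: even sum, acc = 54+0 = 54
j=6,n=1: odd sum, acc = 54-1 = 53
j=6,n=2: even sum, acc = 53+12 = 65
j=6,n=3: odd sum, acc = 65-3 = 62
j=6,n=4: even sum, acc = 62+24 = 86
j=6,n=5: odd sum, acc = 86-5 = 81
j=6,n=6: even sum, acc = 81+36 = 117
j=6,n=7: odd sum, acc = 117-7 = 110

110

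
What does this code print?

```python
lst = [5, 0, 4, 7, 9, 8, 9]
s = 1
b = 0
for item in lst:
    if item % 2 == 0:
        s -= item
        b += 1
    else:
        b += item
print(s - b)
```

item=5: not even; b=5
item=0: even, s = 1-0 = 1; b=6
item=4: even, s = 1-4 = -3; b=7
item=7: not even; b=14
item=9: not even; b=23
item=8: even, s = (-3)-8 = -11; b=24
item=9: not even; b=33
s-b = (-11)-33 = -44

-44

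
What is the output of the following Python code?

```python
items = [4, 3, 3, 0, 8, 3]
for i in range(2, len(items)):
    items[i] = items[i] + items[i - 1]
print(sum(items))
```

50

i=2: items[2] = 3+3 = 6 → [4, 3, 6, 0, 8, 3]
i=3: items[3] = 0+6 = 6 → [4, 3, 6, 6, 8, 3]
i=4: items[4] = 8+6 = 14 → [4, 3, 6, 6, 14, 3]
i=5: items[5] = 3+14 = 17 → [4, 3, 6, 6, 14, 17]
sum = 50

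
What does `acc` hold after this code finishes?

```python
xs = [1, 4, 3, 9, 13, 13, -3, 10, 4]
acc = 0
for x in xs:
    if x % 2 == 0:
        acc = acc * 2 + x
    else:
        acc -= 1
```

12

x=1: not even, acc = 0-1 = -1
x=4: even, acc = (-1)*2+4 = 2
x=3: not even, acc = 2-1 = 1
x=9: not even, acc = 1-1 = 0
x=13: not even, acc = 0-1 = -1
x=13: not even, acc = (-1)-1 = -2
x=-3: not even, acc = (-2)-1 = -3
x=10: even, acc = (-3)*2+10 = 4
x=4: even, acc = 4*2+4 = 12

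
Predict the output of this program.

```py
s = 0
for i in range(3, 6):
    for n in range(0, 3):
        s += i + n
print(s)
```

45

i=3,n=0: s = 0+3 = 3
i=3,n=1: s = 3+4 = 7
i=3,n=2: s = 7+5 = 12
i=4,n=0: s = 12+4 = 16
i=4,n=1: s = 16+5 = 21
i=4,n=2: s = 21+6 = 27
i=5,n=0: s = 27+5 = 32
i=5,n=1: s = 32+6 = 38
i=5,n=2: s = 38+7 = 45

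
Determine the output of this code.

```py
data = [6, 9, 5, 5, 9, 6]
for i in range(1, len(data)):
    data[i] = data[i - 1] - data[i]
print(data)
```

i=1: data[1] = 6-9 = -3 → [6, -3, 5, 5, 9, 6]
i=2: data[2] = (-3)-5 = -8 → [6, -3, -8, 5, 9, 6]
i=3: data[3] = (-8)-5 = -13 → [6, -3, -8, -13, 9, 6]
i=4: data[4] = (-13)-9 = -22 → [6, -3, -8, -13, -22, 6]
i=5: data[5] = (-22)-6 = -28 → [6, -3, -8, -13, -22, -28]

[6, -3, -8, -13, -22, -28]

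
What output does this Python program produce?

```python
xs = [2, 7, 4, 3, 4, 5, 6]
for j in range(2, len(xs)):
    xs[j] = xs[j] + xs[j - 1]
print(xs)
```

[2, 7, 11, 14, 18, 23, 29]

j=2: xs[2] = 4+7 = 11 → [2, 7, 11, 3, 4, 5, 6]
j=3: xs[3] = 3+11 = 14 → [2, 7, 11, 14, 4, 5, 6]
j=4: xs[4] = 4+14 = 18 → [2, 7, 11, 14, 18, 5, 6]
j=5: xs[5] = 5+18 = 23 → [2, 7, 11, 14, 18, 23, 6]
j=6: xs[6] = 6+23 = 29 → [2, 7, 11, 14, 18, 23, 29]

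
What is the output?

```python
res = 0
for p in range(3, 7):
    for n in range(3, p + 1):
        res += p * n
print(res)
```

205

p=3,n=3: res = 0+9 = 9
p=4,n=3: res = 9+12 = 21
p=4,n=4: res = 21+16 = 37
p=5,n=3: res = 37+15 = 52
p=5,n=4: res = 52+20 = 72
p=5,n=5: res = 72+25 = 97
p=6,n=3: res = 97+18 = 115
p=6,n=4: res = 115+24 = 139
p=6,n=5: res = 139+30 = 169
p=6,n=6: res = 169+36 = 205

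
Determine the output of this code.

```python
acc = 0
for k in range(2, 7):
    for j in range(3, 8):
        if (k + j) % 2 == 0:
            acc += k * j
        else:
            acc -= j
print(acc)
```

175

k=2,j=3: odd sum, acc = 0-3 = -3
k=2,j=4: even sum, acc = (-3)+8 = 5
k=2,j=5: odd sum, acc = 5-5 = 0
k=2,j=6: even sum, acc = 0+12 = 12
k=2,j=7: odd sum, acc = 12-7 = 5
k=3,j=3: even sum, acc = 5+9 = 14
k=3,j=4: odd sum, acc = 14-4 = 10
k=3,j=5: even sum, acc = 10+15 = 25
k=3,j=6: odd sum, acc = 25-6 = 19
k=3,j=7: even sum, acc = 19+21 = 40
k=4,j=3: odd sum, acc = 40-3 = 37
k=4,j=4: even sum, acc = 37+16 = 53
k=4,j=5: odd sum, acc = 53-5 = 48
k=4,j=6: even sum, acc = 48+24 = 72
k=4,j=7: odd sum, acc = 72-7 = 65
k=5,j=3: even sum, acc = 65+15 = 80
k=5,j=4: odd sum, acc = 80-4 = 76
k=5,j=5: even sum, acc = 76+25 = 101
k=5,j=6: odd sum, acc = 101-6 = 95
k=5,j=7: even sum, acc = 95+35 = 130
k=6,j=3: odd sum, acc = 130-3 = 127
k=6,j=4: even sum, acc = 127+24 = 151
k=6,j=5: odd sum, acc = 151-5 = 146
k=6,j=6: even sum, acc = 146+36 = 182
k=6,j=7: odd sum, acc = 182-7 = 175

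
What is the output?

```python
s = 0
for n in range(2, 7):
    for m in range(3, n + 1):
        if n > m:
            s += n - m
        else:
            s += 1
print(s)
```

14

n=3,m=3: not 3>3, s = 0+1 = 1
n=4,m=3: 4>3, s = 1+1 = 2
n=4,m=4: not 4>4, s = 2+1 = 3
n=5,m=3: 5>3, s = 3+2 = 5
n=5,m=4: 5>4, s = 5+1 = 6
n=5,m=5: not 5>5, s = 6+1 = 7
n=6,m=3: 6>3, s = 7+3 = 10
n=6,m=4: 6>4, s = 10+2 = 12
n=6,m=5: 6>5, s = 12+1 = 13
n=6,m=6: not 6>6, s = 13+1 = 14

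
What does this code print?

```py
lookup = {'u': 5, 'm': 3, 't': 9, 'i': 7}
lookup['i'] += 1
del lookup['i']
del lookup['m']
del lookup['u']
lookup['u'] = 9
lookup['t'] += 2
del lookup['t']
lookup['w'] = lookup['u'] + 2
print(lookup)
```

{'u': 9, 'w': 11}

lookup['i'] = 7+1 = 8 → {'u': 5, 'm': 3, 't': 9, 'i': 8}
del 'i' → {'u': 5, 'm': 3, 't': 9}
del 'm' → {'u': 5, 't': 9}
del 'u' → {'t': 9}
lookup['u'] = 9 → {'t': 9, 'u': 9}
lookup['t'] = 9+2 = 11 → {'t': 11, 'u': 9}
del 't' → {'u': 9}
lookup['w'] = lookup['u']+2 = 11 → {'u': 9, 'w': 11}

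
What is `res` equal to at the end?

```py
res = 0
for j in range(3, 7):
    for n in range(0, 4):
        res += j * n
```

j=3,n=0: res = 0+0 = 0
j=3,n=1: res = 0+3 = 3
j=3,n=2: res = 3+6 = 9
j=3,n=3: res = 9+9 = 18
j=4,n=0: res = 18+0 = 18
j=4,n=1: res = 18+4 = 22
j=4,n=2: res = 22+8 = 30
j=4,n=3: res = 30+12 = 42
j=5,n=0: res = 42+0 = 42
j=5,n=1: res = 42+5 = 47
j=5,n=2: res = 47+10 = 57
j=5,n=3: res = 57+15 = 72
j=6,n=0: res = 72+0 = 72
j=6,n=1: res = 72+6 = 78
j=6,n=2: res = 78+12 = 90
j=6,n=3: res = 90+18 = 108

108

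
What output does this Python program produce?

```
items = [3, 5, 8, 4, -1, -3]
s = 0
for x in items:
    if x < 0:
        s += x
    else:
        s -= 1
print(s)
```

x=3: not <0, s = 0-1 = -1
x=5: not <0, s = (-1)-1 = -2
x=8: not <0, s = (-2)-1 = -3
x=4: not <0, s = (-3)-1 = -4
x=-1: <0, s = (-4)+(-1) = -5
x=-3: <0, s = (-5)+(-3) = -8

-8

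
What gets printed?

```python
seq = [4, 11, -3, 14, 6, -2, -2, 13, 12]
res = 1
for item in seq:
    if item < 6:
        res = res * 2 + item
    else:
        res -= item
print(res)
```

-163

item=4: <6, res = 1*2+4 = 6
item=11: not <6, res = 6-11 = -5
item=-3: <6, res = (-5)*2+(-3) = -13
item=14: not <6, res = (-13)-14 = -27
item=6: not <6, res = (-27)-6 = -33
item=-2: <6, res = (-33)*2+(-2) = -68
item=-2: <6, res = (-68)*2+(-2) = -138
item=13: not <6, res = (-138)-13 = -151
item=12: not <6, res = (-151)-12 = -163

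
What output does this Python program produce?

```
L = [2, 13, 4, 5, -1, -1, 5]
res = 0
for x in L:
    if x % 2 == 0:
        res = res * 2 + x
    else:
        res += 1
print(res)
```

x=2: even, res = 0*2+2 = 2
x=13: not even, res = 2+1 = 3
x=4: even, res = 3*2+4 = 10
x=5: not even, res = 10+1 = 11
x=-1: not even, res = 11+1 = 12
x=-1: not even, res = 12+1 = 13
x=5: not even, res = 13+1 = 14

14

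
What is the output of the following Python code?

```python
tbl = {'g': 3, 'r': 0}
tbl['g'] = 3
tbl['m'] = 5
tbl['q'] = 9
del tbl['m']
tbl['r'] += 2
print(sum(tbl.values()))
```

14

tbl['g'] = 3 → {'g': 3, 'r': 0}
tbl['m'] = 5 → {'g': 3, 'r': 0, 'm': 5}
tbl['q'] = 9 → {'g': 3, 'r': 0, 'm': 5, 'q': 9}
del 'm' → {'g': 3, 'r': 0, 'q': 9}
tbl['r'] = 0+2 = 2 → {'g': 3, 'r': 2, 'q': 9}
sum of values = 14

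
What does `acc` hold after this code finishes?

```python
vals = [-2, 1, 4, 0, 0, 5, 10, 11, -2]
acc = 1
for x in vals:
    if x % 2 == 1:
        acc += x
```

18

x=-2: not odd
x=1: odd, acc = 1+1 = 2
x=4: not odd
x=0: not odd
x=0: not odd
x=5: odd, acc = 2+5 = 7
x=10: not odd
x=11: odd, acc = 7+11 = 18
x=-2: not odd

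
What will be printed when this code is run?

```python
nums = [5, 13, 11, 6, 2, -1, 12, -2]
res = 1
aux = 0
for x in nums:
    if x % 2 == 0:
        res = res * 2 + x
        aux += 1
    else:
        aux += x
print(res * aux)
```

x=5: not even; aux=5
x=13: not even; aux=18
x=11: not even; aux=29
x=6: even, res = 1*2+6 = 8; aux=30
x=2: even, res = 8*2+2 = 18; aux=31
x=-1: not even; aux=30
x=12: even, res = 18*2+12 = 48; aux=31
x=-2: even, res = 48*2+(-2) = 94; aux=32
res*aux = 94*32 = 3008

3008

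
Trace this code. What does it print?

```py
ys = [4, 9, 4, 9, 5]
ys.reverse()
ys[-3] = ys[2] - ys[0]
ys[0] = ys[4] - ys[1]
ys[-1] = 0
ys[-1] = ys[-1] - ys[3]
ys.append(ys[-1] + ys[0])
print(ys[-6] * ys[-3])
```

reverse → [5, 9, 4, 9, 4]
ys[-3] = ys[2]-ys[0] = 4-5 = -1 → [5, 9, -1, 9, 4]
ys[0] = ys[4]-ys[1] = 4-9 = -5 → [-5, 9, -1, 9, 4]
ys[-1] = 0 → [-5, 9, -1, 9, 0]
ys[-1] = ys[-1]-ys[3] = 0-9 = -9 → [-5, 9, -1, 9, -9]
append ys[-1]+ys[0] = (-9)+(-5) = -14 → [-5, 9, -1, 9, -9, -14]
ys[-6]*ys[-3] = (-5)*9 = -45

-45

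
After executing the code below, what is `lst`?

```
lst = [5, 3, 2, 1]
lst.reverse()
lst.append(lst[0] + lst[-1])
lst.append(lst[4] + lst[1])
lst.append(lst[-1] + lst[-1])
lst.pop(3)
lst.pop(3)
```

reverse → [1, 2, 3, 5]
append lst[0]+lst[-1] = 1+5 = 6 → [1, 2, 3, 5, 6]
append lst[4]+lst[1] = 6+2 = 8 → [1, 2, 3, 5, 6, 8]
append lst[-1]+lst[-1] = 8+8 = 16 → [1, 2, 3, 5, 6, 8, 16]
pop(3) removes 5 → [1, 2, 3, 6, 8, 16]
pop(3) removes 6 → [1, 2, 3, 8, 16]

[1, 2, 3, 8, 16]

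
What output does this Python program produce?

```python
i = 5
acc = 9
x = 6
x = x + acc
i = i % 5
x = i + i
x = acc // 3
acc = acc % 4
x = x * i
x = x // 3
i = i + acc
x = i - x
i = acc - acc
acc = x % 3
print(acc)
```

x = 6+9 = 15
i = 5%5 = 0
x = 0+0 = 0
x = 9//3 = 3
acc = 9%4 = 1
x = 3*0 = 0
x = 0//3 = 0
i = 0+1 = 1
x = 1-0 = 1
i = 1-1 = 0
acc = 1%3 = 1

1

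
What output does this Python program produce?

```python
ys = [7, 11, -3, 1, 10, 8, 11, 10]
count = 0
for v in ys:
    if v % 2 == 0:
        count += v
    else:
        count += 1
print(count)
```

v=7: not even, count = 0+1 = 1
v=11: not even, count = 1+1 = 2
v=-3: not even, count = 2+1 = 3
v=1: not even, count = 3+1 = 4
v=10: even, count = 4+10 = 14
v=8: even, count = 14+8 = 22
v=11: not even, count = 22+1 = 23
v=10: even, count = 23+10 = 33

33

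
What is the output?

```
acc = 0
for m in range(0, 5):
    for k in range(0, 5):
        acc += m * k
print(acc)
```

m=0,k=0: acc = 0+0 = 0
m=0,k=1: acc = 0+0 = 0
m=0,k=2: acc = 0+0 = 0
m=0,k=3: acc = 0+0 = 0
m=0,k=4: acc = 0+0 = 0
m=1,k=0: acc = 0+0 = 0
m=1,k=1: acc = 0+1 = 1
m=1,k=2: acc = 1+2 = 3
m=1,k=3: acc = 3+3 = 6
m=1,k=4: acc = 6+4 = 10
m=2,k=0: acc = 10+0 = 10
m=2,k=1: acc = 10+2 = 12
m=2,k=2: acc = 12+4 = 16
m=2,k=3: acc = 16+6 = 22
m=2,k=4: acc = 22+8 = 30
m=3,k=0: acc = 30+0 = 30
m=3,k=1: acc = 30+3 = 33
m=3,k=2: acc = 33+6 = 39
m=3,k=3: acc = 39+9 = 48
m=3,k=4: acc = 48+12 = 60
m=4,k=0: acc = 60+0 = 60
m=4,k=1: acc = 60+4 = 64
m=4,k=2: acc = 64+8 = 72
m=4,k=3: acc = 72+12 = 84
m=4,k=4: acc = 84+16 = 100

100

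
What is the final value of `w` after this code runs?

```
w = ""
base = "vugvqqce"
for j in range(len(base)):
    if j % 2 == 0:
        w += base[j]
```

j=0: add 'v' → 'v'
j=1: skip
j=2: add 'g' → 'vg'
j=3: skip
j=4: add 'q' → 'vgq'
j=5: skip
j=6: add 'c' → 'vgqc'
j=7: skip

'vgqc'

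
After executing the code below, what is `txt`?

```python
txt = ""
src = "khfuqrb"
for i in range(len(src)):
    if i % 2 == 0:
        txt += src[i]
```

i=0: add 'k' → 'k'
i=1: skip
i=2: add 'f' → 'kf'
i=3: skip
i=4: add 'q' → 'kfq'
i=5: skip
i=6: add 'b' → 'kfqb'

'kfqb'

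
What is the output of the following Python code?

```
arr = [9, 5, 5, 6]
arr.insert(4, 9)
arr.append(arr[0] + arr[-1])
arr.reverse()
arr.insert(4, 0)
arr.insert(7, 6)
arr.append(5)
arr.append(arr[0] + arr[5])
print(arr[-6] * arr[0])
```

0

insert 9 at 4 → [9, 5, 5, 6, 9]
append arr[0]+arr[-1] = 9+9 = 18 → [9, 5, 5, 6, 9, 18]
reverse → [18, 9, 6, 5, 5, 9]
insert 0 at 4 → [18, 9, 6, 5, 0, 5, 9]
insert 6 at 7 → [18, 9, 6, 5, 0, 5, 9, 6]
append 5 → [18, 9, 6, 5, 0, 5, 9, 6, 5]
append arr[0]+arr[5] = 18+5 = 23 → [18, 9, 6, 5, 0, 5, 9, 6, 5, 23]
arr[-6]*arr[0] = 0*18 = 0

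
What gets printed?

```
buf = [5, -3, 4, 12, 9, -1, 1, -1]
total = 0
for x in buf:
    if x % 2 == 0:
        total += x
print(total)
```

16

x=5: not even
x=-3: not even
x=4: even, total = 0+4 = 4
x=12: even, total = 4+12 = 16
x=9: not even
x=-1: not even
x=1: not even
x=-1: not even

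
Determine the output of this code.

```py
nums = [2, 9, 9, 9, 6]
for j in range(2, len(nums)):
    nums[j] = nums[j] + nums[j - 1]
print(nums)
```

j=2: nums[2] = 9+9 = 18 → [2, 9, 18, 9, 6]
j=3: nums[3] = 9+18 = 27 → [2, 9, 18, 27, 6]
j=4: nums[4] = 6+27 = 33 → [2, 9, 18, 27, 33]

[2, 9, 18, 27, 33]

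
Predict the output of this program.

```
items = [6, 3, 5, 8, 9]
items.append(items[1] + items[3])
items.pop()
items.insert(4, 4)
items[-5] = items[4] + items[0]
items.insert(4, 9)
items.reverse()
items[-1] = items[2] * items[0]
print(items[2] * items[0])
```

81

append items[1]+items[3] = 3+8 = 11 → [6, 3, 5, 8, 9, 11]
pop() removes 11 → [6, 3, 5, 8, 9]
insert 4 at 4 → [6, 3, 5, 8, 4, 9]
items[-5] = items[4]+items[0] = 4+6 = 10 → [6, 10, 5, 8, 4, 9]
insert 9 at 4 → [6, 10, 5, 8, 9, 4, 9]
reverse → [9, 4, 9, 8, 5, 10, 6]
items[-1] = items[2]*items[0] = 9*9 = 81 → [9, 4, 9, 8, 5, 10, 81]
items[2]*items[0] = 9*9 = 81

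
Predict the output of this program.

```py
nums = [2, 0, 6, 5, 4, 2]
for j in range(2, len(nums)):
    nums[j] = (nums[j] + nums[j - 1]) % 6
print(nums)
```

[2, 0, 0, 5, 3, 5]

j=2: nums[2] = (6+0)%6 = 0 → [2, 0, 0, 5, 4, 2]
j=3: nums[3] = (5+0)%6 = 5 → [2, 0, 0, 5, 4, 2]
j=4: nums[4] = (4+5)%6 = 3 → [2, 0, 0, 5, 3, 2]
j=5: nums[5] = (2+3)%6 = 5 → [2, 0, 0, 5, 3, 5]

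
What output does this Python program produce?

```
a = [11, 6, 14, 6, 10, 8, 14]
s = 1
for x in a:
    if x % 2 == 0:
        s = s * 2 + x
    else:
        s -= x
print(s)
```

-106

x=11: not even, s = 1-11 = -10
x=6: even, s = (-10)*2+6 = -14
x=14: even, s = (-14)*2+14 = -14
x=6: even, s = (-14)*2+6 = -22
x=10: even, s = (-22)*2+10 = -34
x=8: even, s = (-34)*2+8 = -60
x=14: even, s = (-60)*2+14 = -106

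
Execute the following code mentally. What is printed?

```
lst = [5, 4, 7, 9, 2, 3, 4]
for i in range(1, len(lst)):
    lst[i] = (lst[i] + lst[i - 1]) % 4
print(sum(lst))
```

i=1: lst[1] = (4+5)%4 = 1 → [5, 1, 7, 9, 2, 3, 4]
i=2: lst[2] = (7+1)%4 = 0 → [5, 1, 0, 9, 2, 3, 4]
i=3: lst[3] = (9+0)%4 = 1 → [5, 1, 0, 1, 2, 3, 4]
i=4: lst[4] = (2+1)%4 = 3 → [5, 1, 0, 1, 3, 3, 4]
i=5: lst[5] = (3+3)%4 = 2 → [5, 1, 0, 1, 3, 2, 4]
i=6: lst[6] = (4+2)%4 = 2 → [5, 1, 0, 1, 3, 2, 2]
sum = 14

14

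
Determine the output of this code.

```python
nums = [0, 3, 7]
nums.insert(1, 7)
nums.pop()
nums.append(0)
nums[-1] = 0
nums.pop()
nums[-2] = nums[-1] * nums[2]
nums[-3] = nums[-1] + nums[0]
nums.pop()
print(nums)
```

insert 7 at 1 → [0, 7, 3, 7]
pop() removes 7 → [0, 7, 3]
append 0 → [0, 7, 3, 0]
nums[-1] = 0 → [0, 7, 3, 0]
pop() removes 0 → [0, 7, 3]
nums[-2] = nums[-1]*nums[2] = 3*3 = 9 → [0, 9, 3]
nums[-3] = nums[-1]+nums[0] = 3+0 = 3 → [3, 9, 3]
pop() removes 3 → [3, 9]

[3, 9]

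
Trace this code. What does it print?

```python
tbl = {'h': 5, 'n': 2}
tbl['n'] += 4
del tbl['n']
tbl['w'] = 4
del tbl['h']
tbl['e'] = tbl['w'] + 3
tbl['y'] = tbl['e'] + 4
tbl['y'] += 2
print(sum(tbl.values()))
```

tbl['n'] = 2+4 = 6 → {'h': 5, 'n': 6}
del 'n' → {'h': 5}
tbl['w'] = 4 → {'h': 5, 'w': 4}
del 'h' → {'w': 4}
tbl['e'] = tbl['w']+3 = 7 → {'w': 4, 'e': 7}
tbl['y'] = tbl['e']+4 = 11 → {'w': 4, 'e': 7, 'y': 11}
tbl['y'] = 11+2 = 13 → {'w': 4, 'e': 7, 'y': 13}
sum of values = 24

24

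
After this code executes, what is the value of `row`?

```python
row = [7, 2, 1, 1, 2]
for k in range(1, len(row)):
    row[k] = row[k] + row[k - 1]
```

k=1: row[1] = 2+7 = 9 → [7, 9, 1, 1, 2]
k=2: row[2] = 1+9 = 10 → [7, 9, 10, 1, 2]
k=3: row[3] = 1+10 = 11 → [7, 9, 10, 11, 2]
k=4: row[4] = 2+11 = 13 → [7, 9, 10, 11, 13]

[7, 9, 10, 11, 13]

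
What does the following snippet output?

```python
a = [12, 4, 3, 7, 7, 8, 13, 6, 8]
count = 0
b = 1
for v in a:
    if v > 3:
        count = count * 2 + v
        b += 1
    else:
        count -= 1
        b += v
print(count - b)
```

2188

v=12: >3, count = 0*2+12 = 12; b=2
v=4: >3, count = 12*2+4 = 28; b=3
v=3: not >3, count = 28-1 = 27; b=6
v=7: >3, count = 27*2+7 = 61; b=7
v=7: >3, count = 61*2+7 = 129; b=8
v=8: >3, count = 129*2+8 = 266; b=9
v=13: >3, count = 266*2+13 = 545; b=10
v=6: >3, count = 545*2+6 = 1096; b=11
v=8: >3, count = 1096*2+8 = 2200; b=12
count-b = 2200-12 = 2188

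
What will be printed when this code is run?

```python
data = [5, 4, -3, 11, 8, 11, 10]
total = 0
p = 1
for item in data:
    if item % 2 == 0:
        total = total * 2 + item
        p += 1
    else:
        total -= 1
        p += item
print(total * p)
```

672

item=5: not even, total = 0-1 = -1; p=6
item=4: even, total = (-1)*2+4 = 2; p=7
item=-3: not even, total = 2-1 = 1; p=4
item=11: not even, total = 1-1 = 0; p=15
item=8: even, total = 0*2+8 = 8; p=16
item=11: not even, total = 8-1 = 7; p=27
item=10: even, total = 7*2+10 = 24; p=28
total*p = 24*28 = 672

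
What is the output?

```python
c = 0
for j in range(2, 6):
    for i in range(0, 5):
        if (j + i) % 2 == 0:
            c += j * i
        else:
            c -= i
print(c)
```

j=2,i=0: even sum, c = 0+0 = 0
j=2,i=1: odd sum, c = 0-1 = -1
j=2,i=2: even sum, c = (-1)+4 = 3
j=2,i=3: odd sum, c = 3-3 = 0
j=2,i=4: even sum, c = 0+8 = 8
j=3,i=0: odd sum, c = 8-0 = 8
j=3,i=1: even sum, c = 8+3 = 11
j=3,i=2: odd sum, c = 11-2 = 9
j=3,i=3: even sum, c = 9+9 = 18
j=3,i=4: odd sum, c = 18-4 = 14
j=4,i=0: even sum, c = 14+0 = 14
j=4,i=1: odd sum, c = 14-1 = 13
j=4,i=2: even sum, c = 13+8 = 21
j=4,i=3: odd sum, c = 21-3 = 18
j=4,i=4: even sum, c = 18+16 = 34
j=5,i=0: odd sum, c = 34-0 = 34
j=5,i=1: even sum, c = 34+5 = 39
j=5,i=2: odd sum, c = 39-2 = 37
j=5,i=3: even sum, c = 37+15 = 52
j=5,i=4: odd sum, c = 52-4 = 48

48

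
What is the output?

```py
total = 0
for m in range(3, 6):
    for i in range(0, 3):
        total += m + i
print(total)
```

45

m=3,i=0: total = 0+3 = 3
m=3,i=1: total = 3+4 = 7
m=3,i=2: total = 7+5 = 12
m=4,i=0: total = 12+4 = 16
m=4,i=1: total = 16+5 = 21
m=4,i=2: total = 21+6 = 27
m=5,i=0: total = 27+5 = 32
m=5,i=1: total = 32+6 = 38
m=5,i=2: total = 38+7 = 45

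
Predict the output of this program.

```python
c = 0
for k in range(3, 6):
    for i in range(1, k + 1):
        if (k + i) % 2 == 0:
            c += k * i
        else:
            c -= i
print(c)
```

69

k=3,i=1: even sum, c = 0+3 = 3
k=3,i=2: odd sum, c = 3-2 = 1
k=3,i=3: even sum, c = 1+9 = 10
k=4,i=1: odd sum, c = 10-1 = 9
k=4,i=2: even sum, c = 9+8 = 17
k=4,i=3: odd sum, c = 17-3 = 14
k=4,i=4: even sum, c = 14+16 = 30
k=5,i=1: even sum, c = 30+5 = 35
k=5,i=2: odd sum, c = 35-2 = 33
k=5,i=3: even sum, c = 33+15 = 48
k=5,i=4: odd sum, c = 48-4 = 44
k=5,i=5: even sum, c = 44+25 = 69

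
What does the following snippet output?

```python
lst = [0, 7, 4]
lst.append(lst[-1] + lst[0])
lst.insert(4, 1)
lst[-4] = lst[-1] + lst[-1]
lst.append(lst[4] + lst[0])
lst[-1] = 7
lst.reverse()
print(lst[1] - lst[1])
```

append lst[-1]+lst[0] = 4+0 = 4 → [0, 7, 4, 4]
insert 1 at 4 → [0, 7, 4, 4, 1]
lst[-4] = lst[-1]+lst[-1] = 1+1 = 2 → [0, 2, 4, 4, 1]
append lst[4]+lst[0] = 1+0 = 1 → [0, 2, 4, 4, 1, 1]
lst[-1] = 7 → [0, 2, 4, 4, 1, 7]
reverse → [7, 1, 4, 4, 2, 0]
lst[1]-lst[1] = 1-1 = 0

0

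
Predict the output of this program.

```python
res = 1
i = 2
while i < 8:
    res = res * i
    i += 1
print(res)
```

5040

i=2: res = 1*2 = 2
i=3: res = 2*3 = 6
i=4: res = 6*4 = 24
i=5: res = 24*5 = 120
i=6: res = 120*6 = 720
i=7: res = 720*7 = 5040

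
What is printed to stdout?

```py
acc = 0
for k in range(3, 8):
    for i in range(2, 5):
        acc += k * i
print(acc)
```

225

k=3,i=2: acc = 0+6 = 6
k=3,i=3: acc = 6+9 = 15
k=3,i=4: acc = 15+12 = 27
k=4,i=2: acc = 27+8 = 35
k=4,i=3: acc = 35+12 = 47
k=4,i=4: acc = 47+16 = 63
k=5,i=2: acc = 63+10 = 73
k=5,i=3: acc = 73+15 = 88
k=5,i=4: acc = 88+20 = 108
k=6,i=2: acc = 108+12 = 120
k=6,i=3: acc = 120+18 = 138
k=6,i=4: acc = 138+24 = 162
k=7,i=2: acc = 162+14 = 176
k=7,i=3: acc = 176+21 = 197
k=7,i=4: acc = 197+28 = 225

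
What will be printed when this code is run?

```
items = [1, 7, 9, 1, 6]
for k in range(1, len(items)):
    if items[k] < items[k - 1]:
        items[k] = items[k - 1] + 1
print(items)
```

k=1: 7>=1, unchanged → [1, 7, 9, 1, 6]
k=2: 9>=7, unchanged → [1, 7, 9, 1, 6]
k=3: 1<9, items[3] = 9+1 = 10 → [1, 7, 9, 10, 6]
k=4: 6<10, items[4] = 10+1 = 11 → [1, 7, 9, 10, 11]

[1, 7, 9, 10, 11]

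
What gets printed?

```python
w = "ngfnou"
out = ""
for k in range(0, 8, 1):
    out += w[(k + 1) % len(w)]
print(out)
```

gfnoungf

k=0: add w[1]='g' → 'g'
k=1: add w[2]='f' → 'gf'
k=2: add w[3]='n' → 'gfn'
k=3: add w[4]='o' → 'gfno'
k=4: add w[5]='u' → 'gfnou'
k=5: add w[0]='n' → 'gfnoun'
k=6: add w[1]='g' → 'gfnoung'
k=7: add w[2]='f' → 'gfnoungf'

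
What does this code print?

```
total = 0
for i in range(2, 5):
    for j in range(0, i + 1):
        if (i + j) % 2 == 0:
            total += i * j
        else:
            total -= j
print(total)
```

33

i=2,j=0: even sum, total = 0+0 = 0
i=2,j=1: odd sum, total = 0-1 = -1
i=2,j=2: even sum, total = (-1)+4 = 3
i=3,j=0: odd sum, total = 3-0 = 3
i=3,j=1: even sum, total = 3+3 = 6
i=3,j=2: odd sum, total = 6-2 = 4
i=3,j=3: even sum, total = 4+9 = 13
i=4,j=0: even sum, total = 13+0 = 13
i=4,j=1: odd sum, total = 13-1 = 12
i=4,j=2: even sum, total = 12+8 = 20
i=4,j=3: odd sum, total = 20-3 = 17
i=4,j=4: even sum, total = 17+16 = 33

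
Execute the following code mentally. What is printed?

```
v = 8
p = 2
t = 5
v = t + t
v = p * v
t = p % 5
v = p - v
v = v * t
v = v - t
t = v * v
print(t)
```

v = 5+5 = 10
v = 2*10 = 20
t = 2%5 = 2
v = 2-20 = -18
v = (-18)*2 = -36
v = (-36)-2 = -38
t = (-38)*(-38) = 1444

1444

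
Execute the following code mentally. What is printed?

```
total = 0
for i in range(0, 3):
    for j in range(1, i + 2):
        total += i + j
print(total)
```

i=0,j=1: total = 0+1 = 1
i=1,j=1: total = 1+2 = 3
i=1,j=2: total = 3+3 = 6
i=2,j=1: total = 6+3 = 9
i=2,j=2: total = 9+4 = 13
i=2,j=3: total = 13+5 = 18

18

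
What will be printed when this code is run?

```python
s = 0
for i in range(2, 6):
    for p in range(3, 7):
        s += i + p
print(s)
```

128

i=2,p=3: s = 0+5 = 5
i=2,p=4: s = 5+6 = 11
i=2,p=5: s = 11+7 = 18
i=2,p=6: s = 18+8 = 26
i=3,p=3: s = 26+6 = 32
i=3,p=4: s = 32+7 = 39
i=3,p=5: s = 39+8 = 47
i=3,p=6: s = 47+9 = 56
i=4,p=3: s = 56+7 = 63
i=4,p=4: s = 63+8 = 71
i=4,p=5: s = 71+9 = 80
i=4,p=6: s = 80+10 = 90
i=5,p=3: s = 90+8 = 98
i=5,p=4: s = 98+9 = 107
i=5,p=5: s = 107+10 = 117
i=5,p=6: s = 117+11 = 128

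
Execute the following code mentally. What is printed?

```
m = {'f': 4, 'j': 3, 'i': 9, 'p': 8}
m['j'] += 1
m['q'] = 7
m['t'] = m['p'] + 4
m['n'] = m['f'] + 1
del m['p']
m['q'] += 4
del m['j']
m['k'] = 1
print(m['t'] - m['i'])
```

3

m['j'] = 3+1 = 4 → {'f': 4, 'j': 4, 'i': 9, 'p': 8}
m['q'] = 7 → {'f': 4, 'j': 4, 'i': 9, 'p': 8, 'q': 7}
m['t'] = m['p']+4 = 12 → {'f': 4, 'j': 4, 'i': 9, 'p': 8, 'q': 7, 't': 12}
m['n'] = m['f']+1 = 5 → {'f': 4, 'j': 4, 'i': 9, 'p': 8, 'q': 7, 't': 12, 'n': 5}
del 'p' → {'f': 4, 'j': 4, 'i': 9, 'q': 7, 't': 12, 'n': 5}
m['q'] = 7+4 = 11 → {'f': 4, 'j': 4, 'i': 9, 'q': 11, 't': 12, 'n': 5}
del 'j' → {'f': 4, 'i': 9, 'q': 11, 't': 12, 'n': 5}
m['k'] = 1 → {'f': 4, 'i': 9, 'q': 11, 't': 12, 'n': 5, 'k': 1}
m['t']-m['i'] = 12-9 = 3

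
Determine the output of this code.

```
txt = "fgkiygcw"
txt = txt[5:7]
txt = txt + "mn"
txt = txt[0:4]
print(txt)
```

gcmn

slice [5:7] → 'gc'
+ 'mn' → 'gcmn'
slice [0:4] → 'gcmn'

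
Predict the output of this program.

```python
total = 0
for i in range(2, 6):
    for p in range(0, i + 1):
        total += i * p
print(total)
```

139

i=2,p=0: total = 0+0 = 0
i=2,p=1: total = 0+2 = 2
i=2,p=2: total = 2+4 = 6
i=3,p=0: total = 6+0 = 6
i=3,p=1: total = 6+3 = 9
i=3,p=2: total = 9+6 = 15
i=3,p=3: total = 15+9 = 24
i=4,p=0: total = 24+0 = 24
i=4,p=1: total = 24+4 = 28
i=4,p=2: total = 28+8 = 36
i=4,p=3: total = 36+12 = 48
i=4,p=4: total = 48+16 = 64
i=5,p=0: total = 64+0 = 64
i=5,p=1: total = 64+5 = 69
i=5,p=2: total = 69+10 = 79
i=5,p=3: total = 79+15 = 94
i=5,p=4: total = 94+20 = 114
i=5,p=5: total = 114+25 = 139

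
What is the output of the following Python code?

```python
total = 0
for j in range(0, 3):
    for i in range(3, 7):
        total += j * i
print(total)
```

j=0,i=3: total = 0+0 = 0
j=0,i=4: total = 0+0 = 0
j=0,i=5: total = 0+0 = 0
j=0,i=6: total = 0+0 = 0
j=1,i=3: total = 0+3 = 3
j=1,i=4: total = 3+4 = 7
j=1,i=5: total = 7+5 = 12
j=1,i=6: total = 12+6 = 18
j=2,i=3: total = 18+6 = 24
j=2,i=4: total = 24+8 = 32
j=2,i=5: total = 32+10 = 42
j=2,i=6: total = 42+12 = 54

54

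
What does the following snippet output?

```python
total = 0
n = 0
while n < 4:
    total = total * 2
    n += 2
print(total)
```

n=0: total = 0*2 = 0
n=2: total = 0*2 = 0

0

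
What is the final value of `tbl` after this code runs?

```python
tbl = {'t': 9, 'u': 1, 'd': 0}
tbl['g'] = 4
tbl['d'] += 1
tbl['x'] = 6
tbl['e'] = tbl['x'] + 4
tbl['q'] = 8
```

tbl['g'] = 4 → {'t': 9, 'u': 1, 'd': 0, 'g': 4}
tbl['d'] = 0+1 = 1 → {'t': 9, 'u': 1, 'd': 1, 'g': 4}
tbl['x'] = 6 → {'t': 9, 'u': 1, 'd': 1, 'g': 4, 'x': 6}
tbl['e'] = tbl['x']+4 = 10 → {'t': 9, 'u': 1, 'd': 1, 'g': 4, 'x': 6, 'e': 10}
tbl['q'] = 8 → {'t': 9, 'u': 1, 'd': 1, 'g': 4, 'x': 6, 'e': 10, 'q': 8}

{'t': 9, 'u': 1, 'd': 1, 'g': 4, 'x': 6, 'e': 10, 'q': 8}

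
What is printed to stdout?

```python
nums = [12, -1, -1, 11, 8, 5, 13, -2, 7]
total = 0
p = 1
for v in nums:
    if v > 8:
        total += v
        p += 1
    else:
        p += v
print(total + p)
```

v=12: >8, total = 0+12 = 12; p=2
v=-1: not >8; p=1
v=-1: not >8; p=0
v=11: >8, total = 12+11 = 23; p=1
v=8: not >8; p=9
v=5: not >8; p=14
v=13: >8, total = 23+13 = 36; p=15
v=-2: not >8; p=13
v=7: not >8; p=20
total+p = 36+20 = 56

56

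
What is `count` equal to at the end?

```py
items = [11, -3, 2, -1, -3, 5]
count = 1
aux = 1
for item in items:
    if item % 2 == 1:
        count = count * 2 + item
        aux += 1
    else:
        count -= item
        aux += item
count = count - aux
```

155

item=11: odd, count = 1*2+11 = 13; aux=2
item=-3: odd, count = 13*2+(-3) = 23; aux=3
item=2: not odd, count = 23-2 = 21; aux=5
item=-1: odd, count = 21*2+(-1) = 41; aux=6
item=-3: odd, count = 41*2+(-3) = 79; aux=7
item=5: odd, count = 79*2+5 = 163; aux=8
count-aux = 163-8 = 155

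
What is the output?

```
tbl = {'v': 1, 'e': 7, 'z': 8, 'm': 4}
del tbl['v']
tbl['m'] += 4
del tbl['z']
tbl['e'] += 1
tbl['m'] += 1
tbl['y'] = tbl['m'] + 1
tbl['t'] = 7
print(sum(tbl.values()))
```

34

del 'v' → {'e': 7, 'z': 8, 'm': 4}
tbl['m'] = 4+4 = 8 → {'e': 7, 'z': 8, 'm': 8}
del 'z' → {'e': 7, 'm': 8}
tbl['e'] = 7+1 = 8 → {'e': 8, 'm': 8}
tbl['m'] = 8+1 = 9 → {'e': 8, 'm': 9}
tbl['y'] = tbl['m']+1 = 10 → {'e': 8, 'm': 9, 'y': 10}
tbl['t'] = 7 → {'e': 8, 'm': 9, 'y': 10, 't': 7}
sum of values = 34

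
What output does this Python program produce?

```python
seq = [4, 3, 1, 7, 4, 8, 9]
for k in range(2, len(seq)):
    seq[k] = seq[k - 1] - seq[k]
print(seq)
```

k=2: seq[2] = 3-1 = 2 → [4, 3, 2, 7, 4, 8, 9]
k=3: seq[3] = 2-7 = -5 → [4, 3, 2, -5, 4, 8, 9]
k=4: seq[4] = (-5)-4 = -9 → [4, 3, 2, -5, -9, 8, 9]
k=5: seq[5] = (-9)-8 = -17 → [4, 3, 2, -5, -9, -17, 9]
k=6: seq[6] = (-17)-9 = -26 → [4, 3, 2, -5, -9, -17, -26]

[4, 3, 2, -5, -9, -17, -26]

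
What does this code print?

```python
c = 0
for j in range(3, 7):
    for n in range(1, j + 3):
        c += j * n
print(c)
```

j=3,n=1: c = 0+3 = 3
j=3,n=2: c = 3+6 = 9
j=3,n=3: c = 9+9 = 18
j=3,n=4: c = 18+12 = 30
j=3,n=5: c = 30+15 = 45
j=4,n=1: c = 45+4 = 49
j=4,n=2: c = 49+8 = 57
j=4,n=3: c = 57+12 = 69
j=4,n=4: c = 69+16 = 85
j=4,n=5: c = 85+20 = 105
j=4,n=6: c = 105+24 = 129
j=5,n=1: c = 129+5 = 134
j=5,n=2: c = 134+10 = 144
j=5,n=3: c = 144+15 = 159
j=5,n=4: c = 159+20 = 179
j=5,n=5: c = 179+25 = 204
j=5,n=6: c = 204+30 = 234
j=5,n=7: c = 234+35 = 269
j=6,n=1: c = 269+6 = 275
j=6,n=2: c = 275+12 = 287
j=6,n=3: c = 287+18 = 305
j=6,n=4: c = 305+24 = 329
j=6,n=5: c = 329+30 = 359
j=6,n=6: c = 359+36 = 395
j=6,n=7: c = 395+42 = 437
j=6,n=8: c = 437+48 = 485

485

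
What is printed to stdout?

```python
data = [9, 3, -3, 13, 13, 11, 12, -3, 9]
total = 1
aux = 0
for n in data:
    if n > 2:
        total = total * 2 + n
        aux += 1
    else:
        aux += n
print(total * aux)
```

1189

n=9: >2, total = 1*2+9 = 11; aux=1
n=3: >2, total = 11*2+3 = 25; aux=2
n=-3: not >2; aux=-1
n=13: >2, total = 25*2+13 = 63; aux=0
n=13: >2, total = 63*2+13 = 139; aux=1
n=11: >2, total = 139*2+11 = 289; aux=2
n=12: >2, total = 289*2+12 = 590; aux=3
n=-3: not >2; aux=0
n=9: >2, total = 590*2+9 = 1189; aux=1
total*aux = 1189*1 = 1189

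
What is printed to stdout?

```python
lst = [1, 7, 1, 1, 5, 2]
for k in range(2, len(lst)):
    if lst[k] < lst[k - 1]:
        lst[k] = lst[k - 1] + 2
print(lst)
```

k=2: 1<7, lst[2] = 7+2 = 9 → [1, 7, 9, 1, 5, 2]
k=3: 1<9, lst[3] = 9+2 = 11 → [1, 7, 9, 11, 5, 2]
k=4: 5<11, lst[4] = 11+2 = 13 → [1, 7, 9, 11, 13, 2]
k=5: 2<13, lst[5] = 13+2 = 15 → [1, 7, 9, 11, 13, 15]

[1, 7, 9, 11, 13, 15]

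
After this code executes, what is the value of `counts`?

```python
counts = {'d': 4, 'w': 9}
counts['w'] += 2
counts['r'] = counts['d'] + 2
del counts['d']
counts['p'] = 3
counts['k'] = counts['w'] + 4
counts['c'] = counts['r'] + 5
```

{'w': 11, 'r': 6, 'p': 3, 'k': 15, 'c': 11}

counts['w'] = 9+2 = 11 → {'d': 4, 'w': 11}
counts['r'] = counts['d']+2 = 6 → {'d': 4, 'w': 11, 'r': 6}
del 'd' → {'w': 11, 'r': 6}
counts['p'] = 3 → {'w': 11, 'r': 6, 'p': 3}
counts['k'] = counts['w']+4 = 15 → {'w': 11, 'r': 6, 'p': 3, 'k': 15}
counts['c'] = counts['r']+5 = 11 → {'w': 11, 'r': 6, 'p': 3, 'k': 15, 'c': 11}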